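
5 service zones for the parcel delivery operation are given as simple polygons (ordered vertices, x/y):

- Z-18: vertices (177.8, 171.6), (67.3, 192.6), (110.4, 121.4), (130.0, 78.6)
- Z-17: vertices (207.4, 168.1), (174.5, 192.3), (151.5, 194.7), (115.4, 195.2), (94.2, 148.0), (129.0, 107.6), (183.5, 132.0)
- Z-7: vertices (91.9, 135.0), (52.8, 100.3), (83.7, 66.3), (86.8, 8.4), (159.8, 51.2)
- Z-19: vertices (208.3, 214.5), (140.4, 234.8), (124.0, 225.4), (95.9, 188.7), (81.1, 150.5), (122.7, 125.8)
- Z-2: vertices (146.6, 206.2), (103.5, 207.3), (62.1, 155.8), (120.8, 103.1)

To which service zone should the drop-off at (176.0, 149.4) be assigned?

Cast a ray rightward from (176.0, 149.4). For each polygon, the edges (by vertex number in listed order) whose endpoints lie on opposite sides of y = 149.4, where each meets that height, and whether that is right or left of the point:
Z-18: 2–3 at x≈93.45 (left), 4–1 at x≈166.39 (left) → 0 crossings.
Z-17: 4–5 at x≈94.83 (left), 7–1 at x≈195.02 (right) → 1 crossing.
Z-7: no edge straddles that height → 0 crossings.
Z-19: 5–6 at x≈82.95 (left), 6–1 at x≈145.48 (left) → 0 crossings.
Z-2: 3–4 at x≈69.23 (left), 4–1 at x≈132.39 (left) → 0 crossings.
Only Z-17 has an odd count, so the point is inside Z-17.

Z-17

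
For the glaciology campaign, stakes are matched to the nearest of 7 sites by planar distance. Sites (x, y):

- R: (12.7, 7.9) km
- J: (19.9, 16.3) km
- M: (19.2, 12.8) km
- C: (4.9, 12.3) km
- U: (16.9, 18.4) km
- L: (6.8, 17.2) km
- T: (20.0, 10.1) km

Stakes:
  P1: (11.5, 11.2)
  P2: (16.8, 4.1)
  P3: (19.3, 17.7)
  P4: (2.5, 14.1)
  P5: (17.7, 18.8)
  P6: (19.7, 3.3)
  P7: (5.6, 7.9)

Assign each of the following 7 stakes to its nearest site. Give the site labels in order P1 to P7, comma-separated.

P1 → R (d²=12.33)
P2 → R (d²=31.25)
P3 → J (d²=2.32)
P4 → C (d²=9.00)
P5 → U (d²=0.80)
P6 → T (d²=46.33)
P7 → C (d²=19.85)

R, R, J, C, U, T, C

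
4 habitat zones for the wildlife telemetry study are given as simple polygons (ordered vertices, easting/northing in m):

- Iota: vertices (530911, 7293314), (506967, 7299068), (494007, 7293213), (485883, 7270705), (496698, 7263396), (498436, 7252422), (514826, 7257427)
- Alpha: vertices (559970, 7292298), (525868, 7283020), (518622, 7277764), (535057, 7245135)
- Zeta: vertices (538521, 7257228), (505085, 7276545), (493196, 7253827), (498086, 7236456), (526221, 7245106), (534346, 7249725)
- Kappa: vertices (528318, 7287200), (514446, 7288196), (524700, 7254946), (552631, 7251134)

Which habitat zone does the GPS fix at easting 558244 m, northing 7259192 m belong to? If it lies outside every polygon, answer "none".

none

Cast a ray rightward from (558244, 7259192). For each polygon, the edges (by vertex number in listed order) whose endpoints lie on opposite sides of northing = 7259192, where each meets that height, and whether that is right or left of the point:
Iota: 5–6 at easting≈497363.8 (left), 7–1 at easting≈515617.1 (left) → 0 crossings.
Alpha: 3–4 at easting≈527976.6 (left), 4–1 at easting≈542482.4 (left) → 0 crossings.
Zeta: 1–2 at easting≈535121.5 (left), 2–3 at easting≈496003.7 (left) → 0 crossings.
Kappa: 2–3 at easting≈523390.6 (left), 4–1 at easting≈547198.9 (left) → 0 crossings.
All counts are even, so the point lies outside every listed polygon.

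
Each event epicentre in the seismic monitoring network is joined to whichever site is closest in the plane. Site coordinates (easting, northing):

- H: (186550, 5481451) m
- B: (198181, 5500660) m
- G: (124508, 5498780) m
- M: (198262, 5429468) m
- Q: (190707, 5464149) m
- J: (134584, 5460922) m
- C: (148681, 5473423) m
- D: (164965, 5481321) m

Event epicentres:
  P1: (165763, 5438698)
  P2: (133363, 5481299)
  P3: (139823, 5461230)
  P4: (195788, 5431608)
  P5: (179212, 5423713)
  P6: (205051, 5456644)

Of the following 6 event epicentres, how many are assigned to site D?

P1 → M
P2 → C
P3 → J
P4 → M
P5 → M
P6 → Q
0 of the 6 go to D.

0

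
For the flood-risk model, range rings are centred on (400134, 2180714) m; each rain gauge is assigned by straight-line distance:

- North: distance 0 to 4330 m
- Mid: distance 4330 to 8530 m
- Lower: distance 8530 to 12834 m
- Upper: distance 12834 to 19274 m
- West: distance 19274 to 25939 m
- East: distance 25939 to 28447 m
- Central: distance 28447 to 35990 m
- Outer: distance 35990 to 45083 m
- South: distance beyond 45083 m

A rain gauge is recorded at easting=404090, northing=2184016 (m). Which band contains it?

Distance = √((404090−400134)² + (2184016−2180714)²) = √(15649936.000 + 10903204.000) = 5152.974 m.
4330 ≤ 5152.974 < 8530 → Mid.

Mid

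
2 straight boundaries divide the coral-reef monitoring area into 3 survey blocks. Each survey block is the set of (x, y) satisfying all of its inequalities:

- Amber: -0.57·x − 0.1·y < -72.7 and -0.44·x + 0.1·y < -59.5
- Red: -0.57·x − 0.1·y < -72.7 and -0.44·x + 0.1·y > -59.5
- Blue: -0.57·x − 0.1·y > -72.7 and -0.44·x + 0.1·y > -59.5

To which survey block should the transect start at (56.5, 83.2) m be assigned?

-0.57·56.5 − 0.1·83.2 = -40.525, which is > -72.7
-0.44·56.5 + 0.1·83.2 = -16.540, which is > -59.5
This sign pattern matches Blue.

Blue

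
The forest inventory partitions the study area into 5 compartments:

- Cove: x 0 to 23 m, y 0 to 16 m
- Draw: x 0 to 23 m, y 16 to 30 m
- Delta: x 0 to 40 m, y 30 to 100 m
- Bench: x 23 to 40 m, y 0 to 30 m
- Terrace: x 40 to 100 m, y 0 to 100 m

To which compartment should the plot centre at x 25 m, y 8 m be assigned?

The point has x = 25 and y = 8.
Only Bench satisfies 23 ≤ x ≤ 40 and 0 ≤ y ≤ 30.

Bench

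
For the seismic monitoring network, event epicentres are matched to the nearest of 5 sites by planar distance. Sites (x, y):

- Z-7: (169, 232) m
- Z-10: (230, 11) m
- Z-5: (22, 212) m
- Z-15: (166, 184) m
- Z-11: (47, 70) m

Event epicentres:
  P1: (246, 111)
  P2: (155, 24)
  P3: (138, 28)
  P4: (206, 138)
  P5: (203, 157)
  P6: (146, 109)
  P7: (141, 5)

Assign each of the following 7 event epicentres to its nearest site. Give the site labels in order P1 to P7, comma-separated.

Z-10, Z-10, Z-10, Z-15, Z-15, Z-15, Z-10

P1 → Z-10 (d²=10256.00)
P2 → Z-10 (d²=5794.00)
P3 → Z-10 (d²=8753.00)
P4 → Z-15 (d²=3716.00)
P5 → Z-15 (d²=2098.00)
P6 → Z-15 (d²=6025.00)
P7 → Z-10 (d²=7957.00)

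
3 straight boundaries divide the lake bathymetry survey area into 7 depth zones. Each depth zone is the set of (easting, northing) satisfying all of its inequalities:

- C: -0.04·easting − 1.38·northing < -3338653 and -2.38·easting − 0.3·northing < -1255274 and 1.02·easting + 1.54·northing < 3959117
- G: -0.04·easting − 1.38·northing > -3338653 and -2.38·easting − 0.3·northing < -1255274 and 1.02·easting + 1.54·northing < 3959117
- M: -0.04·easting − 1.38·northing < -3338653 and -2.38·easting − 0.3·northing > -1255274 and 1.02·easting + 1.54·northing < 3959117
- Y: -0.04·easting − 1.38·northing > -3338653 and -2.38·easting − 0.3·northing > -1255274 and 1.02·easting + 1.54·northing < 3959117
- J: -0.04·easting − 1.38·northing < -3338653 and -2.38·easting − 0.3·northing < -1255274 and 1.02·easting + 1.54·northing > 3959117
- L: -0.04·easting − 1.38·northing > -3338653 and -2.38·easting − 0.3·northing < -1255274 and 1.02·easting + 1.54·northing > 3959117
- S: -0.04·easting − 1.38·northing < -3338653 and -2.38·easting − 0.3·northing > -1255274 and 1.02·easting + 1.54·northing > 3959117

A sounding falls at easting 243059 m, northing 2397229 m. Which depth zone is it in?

-0.04·243059 − 1.38·2397229 = -3317898.380, which is > -3338653
-2.38·243059 − 0.3·2397229 = -1297649.120, which is < -1255274
1.02·243059 + 1.54·2397229 = 3939652.840, which is < 3959117
This sign pattern matches G.

G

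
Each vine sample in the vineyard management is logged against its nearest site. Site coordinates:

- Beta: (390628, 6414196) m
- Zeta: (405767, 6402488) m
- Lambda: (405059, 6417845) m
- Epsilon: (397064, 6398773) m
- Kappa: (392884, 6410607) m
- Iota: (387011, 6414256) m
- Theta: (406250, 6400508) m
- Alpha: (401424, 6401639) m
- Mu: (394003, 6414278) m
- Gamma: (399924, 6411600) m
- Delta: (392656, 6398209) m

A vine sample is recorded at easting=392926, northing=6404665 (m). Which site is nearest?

Squared distances to each site:
Beta: 96120765.000; Zeta: 169630610.000; Lambda: 320922089.000; Epsilon: 51838708.000; Kappa: 35309128.000; Iota: 126974506.000; Theta: 194809625.000; Alpha: 81372680.000; Mu: 93569698.000; Gamma: 97066229.000; Delta: 41752836.000.
Minimum at Kappa.

Kappa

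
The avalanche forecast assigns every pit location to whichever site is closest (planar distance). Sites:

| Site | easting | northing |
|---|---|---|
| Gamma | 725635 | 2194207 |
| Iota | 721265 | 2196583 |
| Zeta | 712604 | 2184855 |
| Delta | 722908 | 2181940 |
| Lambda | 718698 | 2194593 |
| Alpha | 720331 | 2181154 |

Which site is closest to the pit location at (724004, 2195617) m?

Squared distances to each site:
Gamma: 4648261.000; Iota: 8435277.000; Zeta: 245780644.000; Delta: 188261545.000; Lambda: 29202212.000; Alpha: 222669298.000.
Minimum at Gamma.

Gamma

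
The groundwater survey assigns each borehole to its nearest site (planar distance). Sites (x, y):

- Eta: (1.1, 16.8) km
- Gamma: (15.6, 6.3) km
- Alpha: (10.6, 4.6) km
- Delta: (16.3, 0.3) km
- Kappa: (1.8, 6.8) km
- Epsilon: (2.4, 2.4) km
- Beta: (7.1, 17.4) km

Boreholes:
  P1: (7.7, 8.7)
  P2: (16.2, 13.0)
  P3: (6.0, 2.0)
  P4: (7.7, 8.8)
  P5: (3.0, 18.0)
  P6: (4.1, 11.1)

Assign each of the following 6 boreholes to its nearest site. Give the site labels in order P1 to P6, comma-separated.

Alpha, Gamma, Epsilon, Alpha, Eta, Kappa

P1 → Alpha (d²=25.22)
P2 → Gamma (d²=45.25)
P3 → Epsilon (d²=13.12)
P4 → Alpha (d²=26.05)
P5 → Eta (d²=5.05)
P6 → Kappa (d²=23.78)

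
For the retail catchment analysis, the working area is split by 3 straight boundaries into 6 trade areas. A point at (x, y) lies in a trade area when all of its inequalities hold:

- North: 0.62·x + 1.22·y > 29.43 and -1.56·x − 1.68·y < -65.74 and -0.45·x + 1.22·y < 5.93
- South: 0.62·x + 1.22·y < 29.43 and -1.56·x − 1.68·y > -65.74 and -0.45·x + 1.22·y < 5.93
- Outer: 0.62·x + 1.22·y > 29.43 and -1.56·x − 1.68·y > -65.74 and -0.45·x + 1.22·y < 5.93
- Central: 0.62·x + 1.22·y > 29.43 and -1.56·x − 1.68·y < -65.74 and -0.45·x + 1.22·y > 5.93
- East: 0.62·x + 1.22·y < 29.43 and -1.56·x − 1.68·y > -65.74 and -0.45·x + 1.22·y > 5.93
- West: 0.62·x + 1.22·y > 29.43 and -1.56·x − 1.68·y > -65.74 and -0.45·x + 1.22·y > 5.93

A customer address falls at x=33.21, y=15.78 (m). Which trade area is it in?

0.62·33.21 + 1.22·15.78 = 39.842, which is > 29.43
-1.56·33.21 − 1.68·15.78 = -78.318, which is < -65.74
-0.45·33.21 + 1.22·15.78 = 4.307, which is < 5.93
This sign pattern matches North.

North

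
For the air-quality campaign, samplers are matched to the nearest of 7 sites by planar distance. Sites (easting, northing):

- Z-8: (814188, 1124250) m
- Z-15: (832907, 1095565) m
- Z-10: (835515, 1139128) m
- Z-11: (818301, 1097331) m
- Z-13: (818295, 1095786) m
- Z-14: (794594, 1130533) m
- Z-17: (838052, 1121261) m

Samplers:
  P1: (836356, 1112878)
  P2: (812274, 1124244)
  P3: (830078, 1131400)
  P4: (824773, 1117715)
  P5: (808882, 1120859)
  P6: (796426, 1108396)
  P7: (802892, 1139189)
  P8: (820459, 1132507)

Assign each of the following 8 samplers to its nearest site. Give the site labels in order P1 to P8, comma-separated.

Z-17, Z-8, Z-10, Z-8, Z-8, Z-14, Z-14, Z-8

P1 → Z-17 (d²=73151105.00)
P2 → Z-8 (d²=3663432.00)
P3 → Z-10 (d²=89282953.00)
P4 → Z-8 (d²=154748450.00)
P5 → Z-8 (d²=39652517.00)
P6 → Z-14 (d²=493402993.00)
P7 → Z-14 (d²=143783140.00)
P8 → Z-8 (d²=107503490.00)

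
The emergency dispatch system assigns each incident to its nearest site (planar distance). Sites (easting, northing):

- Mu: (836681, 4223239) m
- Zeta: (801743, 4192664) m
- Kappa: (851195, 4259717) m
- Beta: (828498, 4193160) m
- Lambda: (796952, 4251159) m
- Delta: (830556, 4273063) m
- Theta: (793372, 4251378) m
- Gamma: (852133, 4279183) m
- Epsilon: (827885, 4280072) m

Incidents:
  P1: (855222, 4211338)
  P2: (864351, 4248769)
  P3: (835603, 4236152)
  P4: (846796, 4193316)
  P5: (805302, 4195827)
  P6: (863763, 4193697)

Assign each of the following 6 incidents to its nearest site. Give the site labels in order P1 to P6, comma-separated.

Mu, Kappa, Mu, Beta, Zeta, Beta

P1 → Mu (d²=485402482.00)
P2 → Kappa (d²=292939040.00)
P3 → Mu (d²=167907653.00)
P4 → Beta (d²=334841140.00)
P5 → Zeta (d²=22671050.00)
P6 → Beta (d²=1243908594.00)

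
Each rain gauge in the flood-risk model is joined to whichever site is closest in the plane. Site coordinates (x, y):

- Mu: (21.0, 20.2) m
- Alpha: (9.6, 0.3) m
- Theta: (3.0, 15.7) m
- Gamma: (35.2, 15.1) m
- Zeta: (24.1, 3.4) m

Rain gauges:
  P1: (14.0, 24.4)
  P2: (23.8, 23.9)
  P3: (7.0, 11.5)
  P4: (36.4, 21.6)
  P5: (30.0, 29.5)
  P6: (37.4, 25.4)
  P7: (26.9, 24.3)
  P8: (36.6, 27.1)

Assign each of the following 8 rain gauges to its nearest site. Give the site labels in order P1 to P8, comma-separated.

Mu, Mu, Theta, Gamma, Mu, Gamma, Mu, Gamma

P1 → Mu (d²=66.64)
P2 → Mu (d²=21.53)
P3 → Theta (d²=33.64)
P4 → Gamma (d²=43.69)
P5 → Mu (d²=167.49)
P6 → Gamma (d²=110.93)
P7 → Mu (d²=51.62)
P8 → Gamma (d²=145.96)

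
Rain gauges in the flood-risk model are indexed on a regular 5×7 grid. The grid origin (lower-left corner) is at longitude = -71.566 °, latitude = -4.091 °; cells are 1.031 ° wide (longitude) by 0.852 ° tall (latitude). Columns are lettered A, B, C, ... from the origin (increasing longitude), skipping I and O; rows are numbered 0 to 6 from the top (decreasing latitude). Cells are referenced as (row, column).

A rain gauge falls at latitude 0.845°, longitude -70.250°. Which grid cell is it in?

Column index: ⌊(-70.250 − -71.566) / 1.031⌋ = ⌊1.276⌋ = 1 → column B
Row offset from origin: ⌊(0.845 − -4.091) / 0.852⌋ = ⌊5.793⌋ = 5 → row 1 (counted from top)

(1, B)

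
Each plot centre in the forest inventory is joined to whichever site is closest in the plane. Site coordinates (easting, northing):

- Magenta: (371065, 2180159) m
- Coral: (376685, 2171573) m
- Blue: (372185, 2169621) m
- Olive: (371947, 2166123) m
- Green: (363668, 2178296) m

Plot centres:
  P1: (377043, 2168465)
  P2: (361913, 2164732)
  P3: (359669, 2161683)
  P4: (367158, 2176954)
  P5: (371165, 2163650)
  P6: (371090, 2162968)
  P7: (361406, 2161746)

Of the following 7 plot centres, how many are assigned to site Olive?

5

P1 → Coral
P2 → Olive
P3 → Olive
P4 → Green
P5 → Olive
P6 → Olive
P7 → Olive
5 of the 7 go to Olive.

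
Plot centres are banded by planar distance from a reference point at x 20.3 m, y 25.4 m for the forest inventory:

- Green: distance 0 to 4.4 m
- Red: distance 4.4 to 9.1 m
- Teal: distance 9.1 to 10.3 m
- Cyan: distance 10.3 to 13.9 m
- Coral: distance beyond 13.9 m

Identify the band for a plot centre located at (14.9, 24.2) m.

Distance = √((14.9−20.3)² + (24.2−25.4)²) = √(29.160 + 1.440) = 5.532 m.
4.4 ≤ 5.532 < 9.1 → Red.

Red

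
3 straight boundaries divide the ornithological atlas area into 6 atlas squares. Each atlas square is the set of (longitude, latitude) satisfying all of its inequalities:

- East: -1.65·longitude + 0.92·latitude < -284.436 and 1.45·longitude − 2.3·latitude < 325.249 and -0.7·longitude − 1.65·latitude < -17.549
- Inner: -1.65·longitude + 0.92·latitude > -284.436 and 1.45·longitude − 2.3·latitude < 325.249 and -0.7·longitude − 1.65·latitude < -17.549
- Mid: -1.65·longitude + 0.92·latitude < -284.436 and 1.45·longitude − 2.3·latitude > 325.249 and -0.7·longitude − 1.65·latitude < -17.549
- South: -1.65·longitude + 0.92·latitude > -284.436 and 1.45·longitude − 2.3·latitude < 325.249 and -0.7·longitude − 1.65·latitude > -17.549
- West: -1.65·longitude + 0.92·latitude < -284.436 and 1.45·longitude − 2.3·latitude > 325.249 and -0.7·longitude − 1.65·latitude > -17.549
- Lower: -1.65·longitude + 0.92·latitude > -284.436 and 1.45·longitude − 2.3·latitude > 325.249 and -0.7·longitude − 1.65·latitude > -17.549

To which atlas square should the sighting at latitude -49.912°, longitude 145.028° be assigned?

East

-1.65·145.028 + 0.92·-49.912 = -285.215, which is < -284.436
1.45·145.028 − 2.3·-49.912 = 325.088, which is < 325.249
-0.7·145.028 − 1.65·-49.912 = -19.165, which is < -17.549
This sign pattern matches East.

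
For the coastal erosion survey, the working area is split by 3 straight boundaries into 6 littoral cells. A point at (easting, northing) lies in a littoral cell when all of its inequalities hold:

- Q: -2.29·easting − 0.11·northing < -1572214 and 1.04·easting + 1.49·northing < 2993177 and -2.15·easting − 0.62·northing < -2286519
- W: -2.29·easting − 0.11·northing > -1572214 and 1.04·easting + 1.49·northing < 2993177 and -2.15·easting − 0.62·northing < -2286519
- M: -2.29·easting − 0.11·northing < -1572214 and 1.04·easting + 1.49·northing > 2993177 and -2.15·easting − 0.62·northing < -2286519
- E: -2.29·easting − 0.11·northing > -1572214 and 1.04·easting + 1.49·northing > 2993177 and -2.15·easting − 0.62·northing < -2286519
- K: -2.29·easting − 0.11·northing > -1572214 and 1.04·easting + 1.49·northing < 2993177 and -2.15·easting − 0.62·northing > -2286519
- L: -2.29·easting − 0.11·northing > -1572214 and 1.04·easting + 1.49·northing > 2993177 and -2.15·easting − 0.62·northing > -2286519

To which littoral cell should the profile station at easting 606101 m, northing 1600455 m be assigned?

-2.29·606101 − 0.11·1600455 = -1564021.340, which is > -1572214
1.04·606101 + 1.49·1600455 = 3015022.990, which is > 2993177
-2.15·606101 − 0.62·1600455 = -2295399.250, which is < -2286519
This sign pattern matches E.

E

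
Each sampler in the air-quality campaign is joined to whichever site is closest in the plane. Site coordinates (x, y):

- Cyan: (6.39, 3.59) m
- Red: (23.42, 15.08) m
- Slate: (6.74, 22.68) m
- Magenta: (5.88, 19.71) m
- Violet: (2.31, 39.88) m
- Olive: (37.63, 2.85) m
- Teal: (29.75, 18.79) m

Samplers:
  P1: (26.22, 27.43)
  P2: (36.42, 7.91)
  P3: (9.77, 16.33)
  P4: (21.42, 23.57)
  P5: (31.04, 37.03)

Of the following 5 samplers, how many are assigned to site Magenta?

P1 → Teal
P2 → Olive
P3 → Magenta
P4 → Red
P5 → Teal
1 of the 5 goes to Magenta.

1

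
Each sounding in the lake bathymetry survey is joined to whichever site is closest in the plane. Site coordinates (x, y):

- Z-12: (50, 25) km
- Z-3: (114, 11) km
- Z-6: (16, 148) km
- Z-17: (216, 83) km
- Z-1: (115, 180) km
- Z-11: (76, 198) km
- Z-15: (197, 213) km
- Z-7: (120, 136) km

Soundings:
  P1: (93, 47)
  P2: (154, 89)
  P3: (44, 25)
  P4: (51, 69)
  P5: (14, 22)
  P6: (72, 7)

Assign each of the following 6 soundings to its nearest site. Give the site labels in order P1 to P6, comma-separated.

Z-3, Z-7, Z-12, Z-12, Z-12, Z-12

P1 → Z-3 (d²=1737.00)
P2 → Z-7 (d²=3365.00)
P3 → Z-12 (d²=36.00)
P4 → Z-12 (d²=1937.00)
P5 → Z-12 (d²=1305.00)
P6 → Z-12 (d²=808.00)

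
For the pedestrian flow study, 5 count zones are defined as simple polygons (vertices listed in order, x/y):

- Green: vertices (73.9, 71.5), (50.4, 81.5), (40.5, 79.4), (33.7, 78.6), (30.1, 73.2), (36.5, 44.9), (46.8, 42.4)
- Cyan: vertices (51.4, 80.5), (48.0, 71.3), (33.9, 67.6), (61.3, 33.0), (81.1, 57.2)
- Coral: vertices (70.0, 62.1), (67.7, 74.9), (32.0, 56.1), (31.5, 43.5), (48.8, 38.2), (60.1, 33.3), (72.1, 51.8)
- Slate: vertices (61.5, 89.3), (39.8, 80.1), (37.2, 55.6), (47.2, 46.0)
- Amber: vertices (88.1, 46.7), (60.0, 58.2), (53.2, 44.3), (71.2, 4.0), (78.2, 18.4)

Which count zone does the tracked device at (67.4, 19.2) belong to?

Cast a ray rightward from (67.4, 19.2). For each polygon, the edges (by vertex number in listed order) whose endpoints lie on opposite sides of y = 19.2, where each meets that height, and whether that is right or left of the point:
Green: no edge straddles that height → 0 crossings.
Cyan: no edge straddles that height → 0 crossings.
Coral: no edge straddles that height → 0 crossings.
Slate: no edge straddles that height → 0 crossings.
Amber: 3–4 at x≈64.41 (left), 5–1 at x≈78.48 (right) → 1 crossing.
Only Amber has an odd count, so the point is inside Amber.

Amber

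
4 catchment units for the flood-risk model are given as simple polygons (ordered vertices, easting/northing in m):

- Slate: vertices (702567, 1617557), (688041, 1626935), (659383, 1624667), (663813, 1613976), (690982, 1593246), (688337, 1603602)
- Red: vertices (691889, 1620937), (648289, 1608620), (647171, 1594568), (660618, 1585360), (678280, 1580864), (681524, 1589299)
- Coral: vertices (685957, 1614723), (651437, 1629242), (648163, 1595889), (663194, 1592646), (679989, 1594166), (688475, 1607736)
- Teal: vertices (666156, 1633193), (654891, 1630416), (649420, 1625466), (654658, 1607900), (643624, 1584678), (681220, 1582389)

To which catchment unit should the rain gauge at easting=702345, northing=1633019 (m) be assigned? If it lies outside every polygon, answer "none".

none

Cast a ray rightward from (702345, 1633019). For each polygon, the edges (by vertex number in listed order) whose endpoints lie on opposite sides of northing = 1633019, where each meets that height, and whether that is right or left of the point:
Slate: no edge straddles that height → 0 crossings.
Red: no edge straddles that height → 0 crossings.
Coral: no edge straddles that height → 0 crossings.
Teal: 1–2 at easting≈665450.2 (left), 6–1 at easting≈666207.6 (left) → 0 crossings.
All counts are even, so the point lies outside every listed polygon.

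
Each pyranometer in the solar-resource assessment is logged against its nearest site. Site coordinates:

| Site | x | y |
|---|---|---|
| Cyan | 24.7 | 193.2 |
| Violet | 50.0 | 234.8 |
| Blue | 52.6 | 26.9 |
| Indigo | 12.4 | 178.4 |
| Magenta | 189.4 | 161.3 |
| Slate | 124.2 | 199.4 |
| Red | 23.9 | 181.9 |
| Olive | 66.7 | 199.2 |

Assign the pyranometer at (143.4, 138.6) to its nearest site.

Magenta

Squared distances to each site:
Cyan: 17070.850; Violet: 17978.000; Blue: 20721.530; Indigo: 18745.040; Magenta: 2631.290; Slate: 4065.280; Red: 16155.140; Olive: 9555.250.
Minimum at Magenta.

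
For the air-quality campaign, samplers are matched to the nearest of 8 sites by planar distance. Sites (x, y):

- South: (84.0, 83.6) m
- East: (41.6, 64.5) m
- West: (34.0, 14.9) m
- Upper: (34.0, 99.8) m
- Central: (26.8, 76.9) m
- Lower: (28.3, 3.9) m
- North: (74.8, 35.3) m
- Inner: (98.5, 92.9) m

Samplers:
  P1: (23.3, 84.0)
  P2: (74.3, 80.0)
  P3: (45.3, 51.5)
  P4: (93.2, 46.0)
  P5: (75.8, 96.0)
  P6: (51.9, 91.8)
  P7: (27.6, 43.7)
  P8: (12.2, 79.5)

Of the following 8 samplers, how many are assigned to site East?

P1 → Central
P2 → South
P3 → East
P4 → North
P5 → South
P6 → Upper
P7 → East
P8 → Central
2 of the 8 go to East.

2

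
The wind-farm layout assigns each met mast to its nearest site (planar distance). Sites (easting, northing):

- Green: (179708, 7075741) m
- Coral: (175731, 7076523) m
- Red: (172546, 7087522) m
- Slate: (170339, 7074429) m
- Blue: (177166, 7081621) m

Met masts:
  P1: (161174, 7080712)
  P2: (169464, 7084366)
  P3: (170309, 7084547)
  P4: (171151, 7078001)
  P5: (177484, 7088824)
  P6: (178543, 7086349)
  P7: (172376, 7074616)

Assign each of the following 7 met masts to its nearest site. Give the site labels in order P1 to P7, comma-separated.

P1 → Slate (d²=123473314.00)
P2 → Red (d²=19459060.00)
P3 → Red (d²=13854794.00)
P4 → Slate (d²=13418528.00)
P5 → Red (d²=26079048.00)
P6 → Blue (d²=24250113.00)
P7 → Slate (d²=4184338.00)

Slate, Red, Red, Slate, Red, Blue, Slate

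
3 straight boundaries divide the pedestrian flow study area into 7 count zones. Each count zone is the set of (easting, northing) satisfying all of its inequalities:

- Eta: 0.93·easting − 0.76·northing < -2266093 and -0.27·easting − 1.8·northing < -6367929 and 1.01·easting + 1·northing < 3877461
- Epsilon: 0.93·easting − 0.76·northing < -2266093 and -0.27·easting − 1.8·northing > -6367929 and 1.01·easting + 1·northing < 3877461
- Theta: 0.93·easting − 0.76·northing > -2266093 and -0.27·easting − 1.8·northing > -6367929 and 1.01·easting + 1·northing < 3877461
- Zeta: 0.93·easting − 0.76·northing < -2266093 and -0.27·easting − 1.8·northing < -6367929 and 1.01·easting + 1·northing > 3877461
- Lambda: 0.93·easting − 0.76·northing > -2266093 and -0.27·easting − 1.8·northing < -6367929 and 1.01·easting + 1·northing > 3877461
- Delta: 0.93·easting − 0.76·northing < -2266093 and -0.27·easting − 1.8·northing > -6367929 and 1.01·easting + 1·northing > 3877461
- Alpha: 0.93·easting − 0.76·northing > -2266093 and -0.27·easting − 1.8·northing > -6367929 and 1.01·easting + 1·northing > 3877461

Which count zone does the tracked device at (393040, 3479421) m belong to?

0.93·393040 − 0.76·3479421 = -2278832.760, which is < -2266093
-0.27·393040 − 1.8·3479421 = -6369078.600, which is < -6367929
1.01·393040 + 1·3479421 = 3876391.400, which is < 3877461
This sign pattern matches Eta.

Eta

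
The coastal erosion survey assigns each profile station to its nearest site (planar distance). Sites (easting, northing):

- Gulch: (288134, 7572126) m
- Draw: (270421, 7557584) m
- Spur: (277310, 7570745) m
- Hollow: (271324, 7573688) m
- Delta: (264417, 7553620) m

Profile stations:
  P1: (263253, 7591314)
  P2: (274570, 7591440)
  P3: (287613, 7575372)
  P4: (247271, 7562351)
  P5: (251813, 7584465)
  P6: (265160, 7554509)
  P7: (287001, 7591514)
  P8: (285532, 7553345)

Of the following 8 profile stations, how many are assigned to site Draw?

1

P1 → Hollow
P2 → Hollow
P3 → Gulch
P4 → Delta
P5 → Hollow
P6 → Delta
P7 → Gulch
P8 → Draw
1 of the 8 goes to Draw.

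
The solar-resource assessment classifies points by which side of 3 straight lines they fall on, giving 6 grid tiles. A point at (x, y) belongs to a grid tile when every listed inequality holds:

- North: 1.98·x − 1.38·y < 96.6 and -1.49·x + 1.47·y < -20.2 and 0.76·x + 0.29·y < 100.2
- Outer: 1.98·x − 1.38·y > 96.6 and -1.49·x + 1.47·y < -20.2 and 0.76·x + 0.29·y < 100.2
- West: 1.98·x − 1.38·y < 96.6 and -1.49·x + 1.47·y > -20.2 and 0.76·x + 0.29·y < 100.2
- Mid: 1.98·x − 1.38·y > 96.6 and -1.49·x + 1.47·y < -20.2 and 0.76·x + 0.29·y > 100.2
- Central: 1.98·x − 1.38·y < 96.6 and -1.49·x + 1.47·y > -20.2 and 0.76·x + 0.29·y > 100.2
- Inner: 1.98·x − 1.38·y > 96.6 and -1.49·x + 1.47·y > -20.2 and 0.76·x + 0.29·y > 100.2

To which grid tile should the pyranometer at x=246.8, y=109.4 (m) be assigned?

Mid

1.98·246.8 − 1.38·109.4 = 337.692, which is > 96.6
-1.49·246.8 + 1.47·109.4 = -206.914, which is < -20.2
0.76·246.8 + 0.29·109.4 = 219.294, which is > 100.2
This sign pattern matches Mid.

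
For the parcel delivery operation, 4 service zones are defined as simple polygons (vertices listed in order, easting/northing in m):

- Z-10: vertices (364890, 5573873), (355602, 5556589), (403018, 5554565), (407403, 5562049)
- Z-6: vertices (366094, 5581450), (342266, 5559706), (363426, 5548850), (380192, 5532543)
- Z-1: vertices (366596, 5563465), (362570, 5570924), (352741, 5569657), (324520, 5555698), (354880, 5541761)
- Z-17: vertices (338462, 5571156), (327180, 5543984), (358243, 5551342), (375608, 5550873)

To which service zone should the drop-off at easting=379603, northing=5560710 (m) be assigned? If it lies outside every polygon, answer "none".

Cast a ray rightward from (379603, 5560710). For each polygon, the edges (by vertex number in listed order) whose endpoints lie on opposite sides of northing = 5560710, where each meets that height, and whether that is right or left of the point:
Z-10: 1–2 at easting≈357816.5 (left), 3–4 at easting≈406618.5 (right) → 1 crossing.
Z-6: 1–2 at easting≈343366.2 (left), 4–1 at easting≈372072.5 (left) → 0 crossings.
Z-1: 3–4 at easting≈334652.8 (left), 5–1 at easting≈365108.8 (left) → 0 crossings.
Z-17: 1–2 at easting≈334124.7 (left), 4–1 at easting≈357592.7 (left) → 0 crossings.
Only Z-10 has an odd count, so the point is inside Z-10.

Z-10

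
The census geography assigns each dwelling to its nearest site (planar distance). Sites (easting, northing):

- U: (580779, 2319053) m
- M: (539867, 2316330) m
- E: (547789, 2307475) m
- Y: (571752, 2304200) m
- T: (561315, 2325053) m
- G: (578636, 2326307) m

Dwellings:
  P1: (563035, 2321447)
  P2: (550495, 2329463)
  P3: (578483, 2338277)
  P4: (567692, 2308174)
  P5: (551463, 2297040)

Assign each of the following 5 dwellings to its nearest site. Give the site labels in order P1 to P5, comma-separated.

P1 → T (d²=15961636.00)
P2 → T (d²=136520500.00)
P3 → G (d²=143304309.00)
P4 → Y (d²=32276276.00)
P5 → E (d²=122387501.00)

T, T, G, Y, E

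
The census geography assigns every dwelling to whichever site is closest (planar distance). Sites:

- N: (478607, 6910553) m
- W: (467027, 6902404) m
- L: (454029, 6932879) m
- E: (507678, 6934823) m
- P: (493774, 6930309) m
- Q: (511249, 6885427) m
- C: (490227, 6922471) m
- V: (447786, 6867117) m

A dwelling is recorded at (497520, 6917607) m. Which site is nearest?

C

Squared distances to each site:
N: 407460485.000; W: 1160954258.000; L: 2124701065.000; E: 399575620.000; P: 175373320.000; Q: 1224037841.000; C: 76846345.000; V: 5022710856.000.
Minimum at C.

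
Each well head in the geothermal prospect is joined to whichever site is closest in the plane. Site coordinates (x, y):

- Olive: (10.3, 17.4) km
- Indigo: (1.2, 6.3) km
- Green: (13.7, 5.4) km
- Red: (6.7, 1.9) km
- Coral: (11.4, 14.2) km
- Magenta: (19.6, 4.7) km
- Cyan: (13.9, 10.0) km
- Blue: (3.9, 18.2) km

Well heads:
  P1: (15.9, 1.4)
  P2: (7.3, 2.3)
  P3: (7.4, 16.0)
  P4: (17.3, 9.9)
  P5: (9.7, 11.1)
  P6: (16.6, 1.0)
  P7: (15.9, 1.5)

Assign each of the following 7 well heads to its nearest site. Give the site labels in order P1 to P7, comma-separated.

P1 → Green (d²=20.84)
P2 → Red (d²=0.52)
P3 → Olive (d²=10.37)
P4 → Cyan (d²=11.57)
P5 → Coral (d²=12.50)
P6 → Magenta (d²=22.69)
P7 → Green (d²=20.05)

Green, Red, Olive, Cyan, Coral, Magenta, Green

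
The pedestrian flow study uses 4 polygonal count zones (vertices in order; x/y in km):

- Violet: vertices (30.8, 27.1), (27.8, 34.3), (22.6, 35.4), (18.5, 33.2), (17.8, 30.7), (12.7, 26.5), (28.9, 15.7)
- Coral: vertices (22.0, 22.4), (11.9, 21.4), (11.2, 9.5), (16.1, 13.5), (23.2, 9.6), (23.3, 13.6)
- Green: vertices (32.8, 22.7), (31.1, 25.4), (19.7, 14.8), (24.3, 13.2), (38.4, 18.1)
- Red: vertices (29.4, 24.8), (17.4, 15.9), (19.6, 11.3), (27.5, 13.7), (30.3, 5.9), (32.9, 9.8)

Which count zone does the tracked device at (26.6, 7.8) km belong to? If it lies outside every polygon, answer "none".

Cast a ray rightward from (26.6, 7.8). For each polygon, the edges (by vertex number in listed order) whose endpoints lie on opposite sides of y = 7.8, where each meets that height, and whether that is right or left of the point:
Violet: no edge straddles that height → 0 crossings.
Coral: no edge straddles that height → 0 crossings.
Green: no edge straddles that height → 0 crossings.
Red: 4–5 at x≈29.62 (right), 5–6 at x≈31.57 (right) → 2 crossings.
All counts are even, so the point lies outside every listed polygon.

none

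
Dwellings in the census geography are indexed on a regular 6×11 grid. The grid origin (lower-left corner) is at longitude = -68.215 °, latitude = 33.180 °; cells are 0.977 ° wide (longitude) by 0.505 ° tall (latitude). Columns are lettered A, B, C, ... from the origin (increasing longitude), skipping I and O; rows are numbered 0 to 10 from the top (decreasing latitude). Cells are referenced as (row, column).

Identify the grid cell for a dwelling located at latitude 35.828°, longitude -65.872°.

(5, C)

Column index: ⌊(-65.872 − -68.215) / 0.977⌋ = ⌊2.398⌋ = 2 → column C
Row offset from origin: ⌊(35.828 − 33.180) / 0.505⌋ = ⌊5.244⌋ = 5 → row 5 (counted from top)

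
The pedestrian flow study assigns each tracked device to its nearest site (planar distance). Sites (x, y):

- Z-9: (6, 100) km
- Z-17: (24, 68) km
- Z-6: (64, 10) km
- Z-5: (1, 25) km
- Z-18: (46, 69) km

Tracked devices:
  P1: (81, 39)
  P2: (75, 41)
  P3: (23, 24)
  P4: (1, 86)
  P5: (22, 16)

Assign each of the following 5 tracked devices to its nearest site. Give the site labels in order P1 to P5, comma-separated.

P1 → Z-6 (d²=1130.00)
P2 → Z-6 (d²=1082.00)
P3 → Z-5 (d²=485.00)
P4 → Z-9 (d²=221.00)
P5 → Z-5 (d²=522.00)

Z-6, Z-6, Z-5, Z-9, Z-5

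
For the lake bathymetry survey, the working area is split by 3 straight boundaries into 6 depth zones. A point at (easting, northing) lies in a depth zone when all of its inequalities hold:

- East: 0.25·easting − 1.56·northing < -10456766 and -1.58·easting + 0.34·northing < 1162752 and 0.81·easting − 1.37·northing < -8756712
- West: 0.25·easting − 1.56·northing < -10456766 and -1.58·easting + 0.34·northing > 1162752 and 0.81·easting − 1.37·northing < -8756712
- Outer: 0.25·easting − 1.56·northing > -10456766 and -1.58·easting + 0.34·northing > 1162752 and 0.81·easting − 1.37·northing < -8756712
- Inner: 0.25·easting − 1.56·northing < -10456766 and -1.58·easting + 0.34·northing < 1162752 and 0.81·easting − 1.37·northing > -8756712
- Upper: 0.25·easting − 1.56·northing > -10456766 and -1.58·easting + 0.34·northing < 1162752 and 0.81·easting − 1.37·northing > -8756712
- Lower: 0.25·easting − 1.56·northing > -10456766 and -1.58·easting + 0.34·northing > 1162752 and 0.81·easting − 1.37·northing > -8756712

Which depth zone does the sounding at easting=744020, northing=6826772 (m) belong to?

Inner

0.25·744020 − 1.56·6826772 = -10463759.320, which is < -10456766
-1.58·744020 + 0.34·6826772 = 1145550.880, which is < 1162752
0.81·744020 − 1.37·6826772 = -8750021.440, which is > -8756712
This sign pattern matches Inner.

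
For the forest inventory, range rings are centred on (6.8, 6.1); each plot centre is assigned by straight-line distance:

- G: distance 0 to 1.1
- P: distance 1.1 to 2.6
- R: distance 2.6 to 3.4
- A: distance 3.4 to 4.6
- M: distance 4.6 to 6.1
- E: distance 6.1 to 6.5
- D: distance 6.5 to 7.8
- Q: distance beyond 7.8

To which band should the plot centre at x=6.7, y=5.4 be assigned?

G

Distance = √((6.7−6.8)² + (5.4−6.1)²) = √(0.010 + 0.490) = 0.707.
0 ≤ 0.707 < 1.1 → G.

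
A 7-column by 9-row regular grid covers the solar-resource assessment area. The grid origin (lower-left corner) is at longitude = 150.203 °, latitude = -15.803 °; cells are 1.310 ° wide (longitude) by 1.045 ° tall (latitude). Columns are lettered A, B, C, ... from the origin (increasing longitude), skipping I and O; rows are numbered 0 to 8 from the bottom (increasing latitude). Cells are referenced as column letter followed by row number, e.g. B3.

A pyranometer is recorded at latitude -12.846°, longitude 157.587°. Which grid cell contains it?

Column index: ⌊(157.587 − 150.203) / 1.310⌋ = ⌊5.637⌋ = 5 → column F
Row offset from origin: ⌊(-12.846 − -15.803) / 1.045⌋ = ⌊2.830⌋ = 2 → row 2

F2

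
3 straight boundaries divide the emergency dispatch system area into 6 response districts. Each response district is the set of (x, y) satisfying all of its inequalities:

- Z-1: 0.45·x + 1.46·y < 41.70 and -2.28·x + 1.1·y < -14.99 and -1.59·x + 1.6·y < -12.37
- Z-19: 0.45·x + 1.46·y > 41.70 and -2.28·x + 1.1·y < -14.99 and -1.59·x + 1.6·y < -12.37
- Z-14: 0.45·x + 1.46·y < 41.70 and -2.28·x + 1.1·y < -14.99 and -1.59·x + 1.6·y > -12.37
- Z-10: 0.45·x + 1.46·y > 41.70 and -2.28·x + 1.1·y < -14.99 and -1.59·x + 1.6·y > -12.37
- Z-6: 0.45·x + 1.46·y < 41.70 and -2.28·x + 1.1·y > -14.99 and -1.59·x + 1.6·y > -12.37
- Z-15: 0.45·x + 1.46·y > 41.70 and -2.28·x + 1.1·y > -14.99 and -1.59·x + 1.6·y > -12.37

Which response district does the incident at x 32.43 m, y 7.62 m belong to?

0.45·32.43 + 1.46·7.62 = 25.719, which is < 41.70
-2.28·32.43 + 1.1·7.62 = -65.558, which is < -14.99
-1.59·32.43 + 1.6·7.62 = -39.372, which is < -12.37
This sign pattern matches Z-1.

Z-1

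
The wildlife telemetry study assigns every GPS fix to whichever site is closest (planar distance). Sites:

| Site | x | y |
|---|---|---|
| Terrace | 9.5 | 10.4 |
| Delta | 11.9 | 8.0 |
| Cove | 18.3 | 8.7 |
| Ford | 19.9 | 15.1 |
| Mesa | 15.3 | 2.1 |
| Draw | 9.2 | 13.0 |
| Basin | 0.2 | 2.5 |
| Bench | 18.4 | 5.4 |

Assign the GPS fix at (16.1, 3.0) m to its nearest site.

Squared distances to each site:
Terrace: 98.320; Delta: 42.640; Cove: 37.330; Ford: 160.850; Mesa: 1.450; Draw: 147.610; Basin: 253.060; Bench: 11.050.
Minimum at Mesa.

Mesa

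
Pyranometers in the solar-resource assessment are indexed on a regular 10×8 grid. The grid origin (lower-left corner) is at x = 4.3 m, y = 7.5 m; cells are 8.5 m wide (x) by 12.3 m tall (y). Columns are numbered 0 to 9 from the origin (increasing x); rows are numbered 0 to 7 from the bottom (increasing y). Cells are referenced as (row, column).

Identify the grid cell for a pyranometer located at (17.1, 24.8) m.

Column index: ⌊(17.1 − 4.3) / 8.5⌋ = ⌊1.506⌋ = 1
Row offset from origin: ⌊(24.8 − 7.5) / 12.3⌋ = ⌊1.407⌋ = 1 → row 1

(1, 1)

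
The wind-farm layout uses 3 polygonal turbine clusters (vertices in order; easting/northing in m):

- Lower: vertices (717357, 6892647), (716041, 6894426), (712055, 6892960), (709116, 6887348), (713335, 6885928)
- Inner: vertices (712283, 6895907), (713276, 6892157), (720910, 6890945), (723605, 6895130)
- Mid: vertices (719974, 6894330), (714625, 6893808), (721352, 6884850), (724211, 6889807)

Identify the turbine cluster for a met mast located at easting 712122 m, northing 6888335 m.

Cast a ray rightward from (712122, 6888335). For each polygon, the edges (by vertex number in listed order) whose endpoints lie on opposite sides of northing = 6888335, where each meets that height, and whether that is right or left of the point:
Lower: 3–4 at easting≈709632.9 (left), 5–1 at easting≈714775.8 (right) → 1 crossing.
Inner: no edge straddles that height → 0 crossings.
Mid: 2–3 at easting≈718734.9 (right), 3–4 at easting≈723362.0 (right) → 2 crossings.
Only Lower has an odd count, so the point is inside Lower.

Lower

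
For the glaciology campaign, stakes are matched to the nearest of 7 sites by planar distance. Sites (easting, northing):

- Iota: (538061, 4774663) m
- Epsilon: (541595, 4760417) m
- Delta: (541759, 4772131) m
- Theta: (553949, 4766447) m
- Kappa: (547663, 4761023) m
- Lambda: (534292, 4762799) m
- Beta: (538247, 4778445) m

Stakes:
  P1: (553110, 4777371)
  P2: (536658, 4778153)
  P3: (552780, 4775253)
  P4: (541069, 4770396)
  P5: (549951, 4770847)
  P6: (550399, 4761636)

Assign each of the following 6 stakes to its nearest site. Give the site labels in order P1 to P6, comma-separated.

P1 → Theta (d²=120037697.00)
P2 → Beta (d²=2610185.00)
P3 → Theta (d²=78912197.00)
P4 → Delta (d²=3486325.00)
P5 → Theta (d²=35344004.00)
P6 → Kappa (d²=7861465.00)

Theta, Beta, Theta, Delta, Theta, Kappa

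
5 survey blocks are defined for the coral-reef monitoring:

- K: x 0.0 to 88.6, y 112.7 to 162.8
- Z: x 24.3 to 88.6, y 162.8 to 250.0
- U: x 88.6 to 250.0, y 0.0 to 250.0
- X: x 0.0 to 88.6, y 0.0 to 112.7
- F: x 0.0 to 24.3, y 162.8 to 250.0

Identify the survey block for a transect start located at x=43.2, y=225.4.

Z

The point has x = 43.2 and y = 225.4.
Only Z satisfies 24.3 ≤ x ≤ 88.6 and 162.8 ≤ y ≤ 250.0.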